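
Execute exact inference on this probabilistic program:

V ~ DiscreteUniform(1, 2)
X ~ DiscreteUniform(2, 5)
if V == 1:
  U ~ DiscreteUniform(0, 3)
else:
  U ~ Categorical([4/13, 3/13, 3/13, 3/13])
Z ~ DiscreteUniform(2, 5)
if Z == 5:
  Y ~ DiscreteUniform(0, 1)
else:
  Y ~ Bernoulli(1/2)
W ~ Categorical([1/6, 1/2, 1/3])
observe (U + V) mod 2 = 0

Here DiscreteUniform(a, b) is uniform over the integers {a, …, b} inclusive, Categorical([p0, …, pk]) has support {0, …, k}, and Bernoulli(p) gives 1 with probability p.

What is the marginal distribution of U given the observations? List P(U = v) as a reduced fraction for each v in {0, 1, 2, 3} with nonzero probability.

P(U=0) = 8/27, P(U=1) = 13/54, P(U=2) = 2/9, P(U=3) = 13/54

Enumerate traces; 384 have nonzero weight after conditioning:
  (V=1, X=2, U=1, Z=2, Y=0, W=0) weight 1/1536
  (V=1, X=2, U=1, Z=2, Y=0, W=1) weight 1/512
  (V=1, X=2, U=1, Z=2, Y=0, W=2) weight 1/768
  (V=1, X=2, U=1, Z=2, Y=1, W=0) weight 1/1536
  (V=1, X=2, U=1, Z=2, Y=1, W=1) weight 1/512
  (V=1, X=2, U=1, Z=2, Y=1, W=2) weight 1/768
  (V=1, X=2, U=1, Z=3, Y=0, W=0) weight 1/1536
  (V=1, X=2, U=1, Z=3, Y=0, W=1) weight 1/512
  (V=1, X=2, U=3, Z=2, Y=0, W=0) weight 1/1536
  (V=2, X=2, U=0, Z=2, Y=0, W=0) weight 1/1248
  … 374 more
Group by U:
  weight(U=0) = 2/13
  weight(U=1) = 1/8
  weight(U=2) = 3/26
  weight(U=3) = 1/8
Total weight = 2/13 + 1/8 + 3/26 + 1/8 = 27/52
P(U=0 | obs) = 2/13 / 27/52 = 8/27
P(U=1 | obs) = 1/8 / 27/52 = 13/54
P(U=2 | obs) = 3/26 / 27/52 = 2/9
P(U=3 | obs) = 1/8 / 27/52 = 13/54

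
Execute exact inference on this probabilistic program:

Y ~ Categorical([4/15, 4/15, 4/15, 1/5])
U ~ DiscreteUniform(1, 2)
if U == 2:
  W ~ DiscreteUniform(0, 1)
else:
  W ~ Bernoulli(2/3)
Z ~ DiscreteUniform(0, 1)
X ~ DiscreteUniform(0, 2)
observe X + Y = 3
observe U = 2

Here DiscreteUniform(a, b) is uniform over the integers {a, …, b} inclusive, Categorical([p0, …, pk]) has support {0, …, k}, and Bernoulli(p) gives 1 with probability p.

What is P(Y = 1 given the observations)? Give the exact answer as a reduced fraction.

P(Y = 1 | obs) = 4/11

Enumerate traces; 12 have nonzero weight after conditioning:
  (Y=1, U=2, W=0, Z=0, X=2) weight 1/90
  (Y=1, U=2, W=0, Z=1, X=2) weight 1/90
  (Y=1, U=2, W=1, Z=0, X=2) weight 1/90
  (Y=1, U=2, W=1, Z=1, X=2) weight 1/90
  (Y=2, U=2, W=0, Z=0, X=1) weight 1/90
  (Y=2, U=2, W=0, Z=1, X=1) weight 1/90
  (Y=2, U=2, W=1, Z=0, X=1) weight 1/90
  (Y=2, U=2, W=1, Z=1, X=1) weight 1/90
  (Y=3, U=2, W=0, Z=0, X=0) weight 1/120
  … 3 more
Group by Y:
  weight(Y=1) = 2/45
  weight(Y=2) = 2/45
  weight(Y=3) = 1/30
Total weight = 2/45 + 2/45 + 1/30 = 11/90
P(Y=1 | obs) = 2/45 / 11/90 = 4/11
P(Y=2 | obs) = 2/45 / 11/90 = 4/11
P(Y=3 | obs) = 1/30 / 11/90 = 3/11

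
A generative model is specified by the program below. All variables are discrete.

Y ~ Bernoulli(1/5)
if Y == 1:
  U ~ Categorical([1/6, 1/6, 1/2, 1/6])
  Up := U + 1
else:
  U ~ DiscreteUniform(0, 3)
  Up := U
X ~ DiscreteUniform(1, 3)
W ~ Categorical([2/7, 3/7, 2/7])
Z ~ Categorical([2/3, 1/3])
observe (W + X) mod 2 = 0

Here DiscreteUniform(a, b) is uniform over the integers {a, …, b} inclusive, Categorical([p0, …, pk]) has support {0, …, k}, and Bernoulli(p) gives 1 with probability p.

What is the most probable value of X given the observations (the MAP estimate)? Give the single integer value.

argmax_v P(X = v | obs) = 2

Enumerate traces; 64 have nonzero weight after conditioning:
  (Y=0, U=0, X=1, W=1, Z=0) weight 2/105
  (Y=0, U=0, X=1, W=1, Z=1) weight 1/105
  (Y=0, U=0, X=2, W=0, Z=0) weight 4/315
  (Y=0, U=0, X=2, W=0, Z=1) weight 2/315
  (Y=0, U=0, X=2, W=2, Z=0) weight 4/315
  (Y=0, U=0, X=2, W=2, Z=1) weight 2/315
  (Y=0, U=0, X=3, W=1, Z=0) weight 2/105
  (Y=0, U=0, X=3, W=1, Z=1) weight 1/105
  … 56 more
Group by X:
  weight(X=1) = 1/7
  weight(X=2) = 4/21
  weight(X=3) = 1/7
Total weight = 1/7 + 4/21 + 1/7 = 10/21
P(X=1 | obs) = 1/7 / 10/21 = 3/10
P(X=2 | obs) = 4/21 / 10/21 = 2/5
P(X=3 | obs) = 1/7 / 10/21 = 3/10
argmax = 2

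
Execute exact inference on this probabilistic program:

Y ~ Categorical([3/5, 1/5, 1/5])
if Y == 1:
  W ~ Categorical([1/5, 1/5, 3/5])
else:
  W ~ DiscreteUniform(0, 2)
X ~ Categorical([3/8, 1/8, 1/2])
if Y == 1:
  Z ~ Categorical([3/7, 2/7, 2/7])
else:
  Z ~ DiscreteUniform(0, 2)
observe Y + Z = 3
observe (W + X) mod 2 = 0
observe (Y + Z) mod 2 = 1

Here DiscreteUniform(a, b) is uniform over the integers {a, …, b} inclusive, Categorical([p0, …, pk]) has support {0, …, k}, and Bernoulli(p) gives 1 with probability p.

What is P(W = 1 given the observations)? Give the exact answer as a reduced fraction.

P(W = 1 | obs) = 53/1047

Enumerate traces; 10 have nonzero weight after conditioning:
  (Y=1, W=0, X=0, Z=2) weight 3/700
  (Y=1, W=0, X=2, Z=2) weight 1/175
  (Y=1, W=1, X=1, Z=2) weight 1/700
  (Y=1, W=2, X=0, Z=2) weight 9/700
  (Y=1, W=2, X=2, Z=2) weight 3/175
  (Y=2, W=0, X=0, Z=1) weight 1/120
  (Y=2, W=0, X=2, Z=1) weight 1/90
  (Y=2, W=1, X=1, Z=1) weight 1/360
  … 2 more
Group by W:
  weight(W=0) = 53/1800
  weight(W=1) = 53/12600
  weight(W=2) = 89/1800
Total weight = 53/1800 + 53/12600 + 89/1800 = 349/4200
P(W=0 | obs) = 53/1800 / 349/4200 = 371/1047
P(W=1 | obs) = 53/12600 / 349/4200 = 53/1047
P(W=2 | obs) = 89/1800 / 349/4200 = 623/1047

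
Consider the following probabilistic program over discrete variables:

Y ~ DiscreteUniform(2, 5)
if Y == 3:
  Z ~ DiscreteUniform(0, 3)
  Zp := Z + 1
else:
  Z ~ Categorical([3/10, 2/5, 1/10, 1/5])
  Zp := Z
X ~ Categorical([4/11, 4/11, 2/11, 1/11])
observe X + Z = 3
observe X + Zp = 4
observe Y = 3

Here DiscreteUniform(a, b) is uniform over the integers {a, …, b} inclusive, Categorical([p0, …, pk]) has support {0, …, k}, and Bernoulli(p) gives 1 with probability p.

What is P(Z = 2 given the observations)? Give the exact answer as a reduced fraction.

Enumerate traces; 4 have nonzero weight after conditioning:
  (Y=3, Z=0, X=3) weight 1/176
  (Y=3, Z=1, X=2) weight 1/88
  (Y=3, Z=2, X=1) weight 1/44
  (Y=3, Z=3, X=0) weight 1/44
Group by Z:
  weight(Z=0) = 1/176
  weight(Z=1) = 1/88
  weight(Z=2) = 1/44
  weight(Z=3) = 1/44
Total weight = 1/176 + 1/88 + 1/44 + 1/44 = 1/16
P(Z=0 | obs) = 1/176 / 1/16 = 1/11
P(Z=1 | obs) = 1/88 / 1/16 = 2/11
P(Z=2 | obs) = 1/44 / 1/16 = 4/11
P(Z=3 | obs) = 1/44 / 1/16 = 4/11

P(Z = 2 | obs) = 4/11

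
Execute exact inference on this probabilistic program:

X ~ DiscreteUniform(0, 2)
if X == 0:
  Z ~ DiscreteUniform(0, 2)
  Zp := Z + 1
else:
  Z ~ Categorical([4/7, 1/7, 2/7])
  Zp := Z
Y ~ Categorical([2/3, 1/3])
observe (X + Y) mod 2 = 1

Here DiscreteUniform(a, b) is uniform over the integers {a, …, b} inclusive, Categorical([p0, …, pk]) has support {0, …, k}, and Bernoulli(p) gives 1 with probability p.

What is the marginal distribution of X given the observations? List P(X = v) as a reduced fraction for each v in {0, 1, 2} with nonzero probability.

P(X=0) = 1/4, P(X=1) = 1/2, P(X=2) = 1/4

Enumerate traces; 9 have nonzero weight after conditioning:
  (X=0, Z=0, Y=1) weight 1/27
  (X=0, Z=1, Y=1) weight 1/27
  (X=0, Z=2, Y=1) weight 1/27
  (X=1, Z=0, Y=0) weight 8/63
  (X=1, Z=1, Y=0) weight 2/63
  (X=1, Z=2, Y=0) weight 4/63
  (X=2, Z=0, Y=1) weight 4/63
  (X=2, Z=1, Y=1) weight 1/63
  … 1 more
Group by X:
  weight(X=0) = 1/9
  weight(X=1) = 2/9
  weight(X=2) = 1/9
Total weight = 1/9 + 2/9 + 1/9 = 4/9
P(X=0 | obs) = 1/9 / 4/9 = 1/4
P(X=1 | obs) = 2/9 / 4/9 = 1/2
P(X=2 | obs) = 1/9 / 4/9 = 1/4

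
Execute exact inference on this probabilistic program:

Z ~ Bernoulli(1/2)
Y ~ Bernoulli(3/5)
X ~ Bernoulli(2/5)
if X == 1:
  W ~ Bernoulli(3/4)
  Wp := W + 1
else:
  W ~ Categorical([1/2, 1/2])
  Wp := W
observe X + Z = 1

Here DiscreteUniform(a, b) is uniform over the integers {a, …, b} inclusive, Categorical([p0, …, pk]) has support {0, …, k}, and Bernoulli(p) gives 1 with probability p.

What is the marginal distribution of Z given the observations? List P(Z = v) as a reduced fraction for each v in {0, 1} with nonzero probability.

P(Z=0) = 2/5, P(Z=1) = 3/5

Enumerate traces; 8 have nonzero weight after conditioning:
  (Z=0, Y=0, X=1, W=0) weight 1/50
  (Z=0, Y=0, X=1, W=1) weight 3/50
  (Z=0, Y=1, X=1, W=0) weight 3/100
  (Z=0, Y=1, X=1, W=1) weight 9/100
  (Z=1, Y=0, X=0, W=0) weight 3/50
  (Z=1, Y=0, X=0, W=1) weight 3/50
  (Z=1, Y=1, X=0, W=0) weight 9/100
  (Z=1, Y=1, X=0, W=1) weight 9/100
Group by Z:
  weight(Z=0) = 1/5
  weight(Z=1) = 3/10
Total weight = 1/5 + 3/10 = 1/2
P(Z=0 | obs) = 1/5 / 1/2 = 2/5
P(Z=1 | obs) = 3/10 / 1/2 = 3/5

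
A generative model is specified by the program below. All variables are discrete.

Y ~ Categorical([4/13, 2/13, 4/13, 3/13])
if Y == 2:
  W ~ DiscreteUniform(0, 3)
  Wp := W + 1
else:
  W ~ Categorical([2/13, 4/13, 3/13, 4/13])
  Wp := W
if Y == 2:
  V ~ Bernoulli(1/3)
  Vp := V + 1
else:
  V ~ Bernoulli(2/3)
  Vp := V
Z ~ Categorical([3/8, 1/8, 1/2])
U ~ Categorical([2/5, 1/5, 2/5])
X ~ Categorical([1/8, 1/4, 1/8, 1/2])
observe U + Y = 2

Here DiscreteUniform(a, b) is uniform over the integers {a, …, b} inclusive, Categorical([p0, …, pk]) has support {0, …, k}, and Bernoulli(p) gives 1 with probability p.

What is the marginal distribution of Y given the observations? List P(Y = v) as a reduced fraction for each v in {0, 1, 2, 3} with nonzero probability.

P(Y=0) = 4/9, P(Y=1) = 1/9, P(Y=2) = 4/9

Enumerate traces; 288 have nonzero weight after conditioning:
  (Y=0, W=0, V=0, Z=0, U=2, X=0) weight 1/3380
  (Y=0, W=0, V=0, Z=0, U=2, X=1) weight 1/1690
  (Y=0, W=0, V=0, Z=0, U=2, X=2) weight 1/3380
  (Y=0, W=0, V=0, Z=0, U=2, X=3) weight 1/845
  (Y=0, W=0, V=0, Z=1, U=2, X=0) weight 1/10140
  (Y=0, W=0, V=0, Z=1, U=2, X=1) weight 1/5070
  (Y=0, W=0, V=0, Z=1, U=2, X=2) weight 1/10140
  (Y=0, W=0, V=0, Z=1, U=2, X=3) weight 1/2535
  (Y=1, W=0, V=0, Z=0, U=1, X=0) weight 1/13520
  (Y=2, W=0, V=0, Z=0, U=0, X=0) weight 1/1040
  … 278 more
Group by Y:
  weight(Y=0) = 8/65
  weight(Y=1) = 2/65
  weight(Y=2) = 8/65
Total weight = 8/65 + 2/65 + 8/65 = 18/65
P(Y=0 | obs) = 8/65 / 18/65 = 4/9
P(Y=1 | obs) = 2/65 / 18/65 = 1/9
P(Y=2 | obs) = 8/65 / 18/65 = 4/9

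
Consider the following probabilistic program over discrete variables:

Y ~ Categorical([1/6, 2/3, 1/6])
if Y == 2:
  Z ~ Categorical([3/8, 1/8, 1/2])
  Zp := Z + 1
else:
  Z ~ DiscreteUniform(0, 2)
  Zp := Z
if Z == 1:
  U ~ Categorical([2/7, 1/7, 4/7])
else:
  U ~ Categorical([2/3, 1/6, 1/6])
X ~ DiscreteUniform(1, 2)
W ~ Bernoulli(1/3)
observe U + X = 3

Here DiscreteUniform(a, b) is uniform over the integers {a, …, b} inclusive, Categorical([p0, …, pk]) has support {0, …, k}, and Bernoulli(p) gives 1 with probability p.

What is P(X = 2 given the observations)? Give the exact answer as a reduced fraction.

Enumerate traces; 36 have nonzero weight after conditioning:
  (Y=0, Z=0, U=1, X=2, W=0) weight 1/324
  (Y=0, Z=0, U=1, X=2, W=1) weight 1/648
  (Y=0, Z=0, U=2, X=1, W=0) weight 1/324
  (Y=0, Z=0, U=2, X=1, W=1) weight 1/648
  (Y=0, Z=1, U=1, X=2, W=0) weight 1/378
  (Y=0, Z=1, U=1, X=2, W=1) weight 1/756
  (Y=0, Z=1, U=2, X=1, W=0) weight 2/189
  (Y=0, Z=1, U=2, X=1, W=1) weight 1/189
  … 28 more
Group by X:
  weight(X=1) = 1739/12096
  weight(X=2) = 965/12096
Total weight = 1739/12096 + 965/12096 = 169/756
P(X=1 | obs) = 1739/12096 / 169/756 = 1739/2704
P(X=2 | obs) = 965/12096 / 169/756 = 965/2704

P(X = 2 | obs) = 965/2704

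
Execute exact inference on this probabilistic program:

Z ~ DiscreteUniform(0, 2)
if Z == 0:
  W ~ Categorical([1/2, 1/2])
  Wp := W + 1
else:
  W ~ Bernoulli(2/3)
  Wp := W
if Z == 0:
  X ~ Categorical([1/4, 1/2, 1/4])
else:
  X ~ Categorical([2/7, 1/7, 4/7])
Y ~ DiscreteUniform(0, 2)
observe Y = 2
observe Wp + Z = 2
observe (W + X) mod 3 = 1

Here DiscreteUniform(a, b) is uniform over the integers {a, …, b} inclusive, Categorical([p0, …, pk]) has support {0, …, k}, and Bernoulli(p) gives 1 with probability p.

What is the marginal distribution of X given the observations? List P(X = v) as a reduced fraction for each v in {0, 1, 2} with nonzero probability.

P(X=0) = 53/61, P(X=1) = 8/61

Enumerate traces; 3 have nonzero weight after conditioning:
  (Z=0, W=1, X=0, Y=2) weight 1/72
  (Z=1, W=1, X=0, Y=2) weight 4/189
  (Z=2, W=0, X=1, Y=2) weight 1/189
Group by X:
  weight(X=0) = 53/1512
  weight(X=1) = 1/189
Total weight = 53/1512 + 1/189 = 61/1512
P(X=0 | obs) = 53/1512 / 61/1512 = 53/61
P(X=1 | obs) = 1/189 / 61/1512 = 8/61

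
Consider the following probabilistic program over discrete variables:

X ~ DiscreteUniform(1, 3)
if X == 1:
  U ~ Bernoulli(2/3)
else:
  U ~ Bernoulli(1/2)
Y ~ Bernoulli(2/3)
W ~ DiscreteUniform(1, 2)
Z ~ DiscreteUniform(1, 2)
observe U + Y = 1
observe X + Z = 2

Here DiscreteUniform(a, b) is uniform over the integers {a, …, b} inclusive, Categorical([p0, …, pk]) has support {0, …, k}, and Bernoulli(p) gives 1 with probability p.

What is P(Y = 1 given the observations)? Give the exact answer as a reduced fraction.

P(Y = 1 | obs) = 1/2

Enumerate traces; 4 have nonzero weight after conditioning:
  (X=1, U=0, Y=1, W=1, Z=1) weight 1/54
  (X=1, U=0, Y=1, W=2, Z=1) weight 1/54
  (X=1, U=1, Y=0, W=1, Z=1) weight 1/54
  (X=1, U=1, Y=0, W=2, Z=1) weight 1/54
Group by Y:
  weight(Y=0) = 1/27
  weight(Y=1) = 1/27
Total weight = 1/27 + 1/27 = 2/27
P(Y=0 | obs) = 1/27 / 2/27 = 1/2
P(Y=1 | obs) = 1/27 / 2/27 = 1/2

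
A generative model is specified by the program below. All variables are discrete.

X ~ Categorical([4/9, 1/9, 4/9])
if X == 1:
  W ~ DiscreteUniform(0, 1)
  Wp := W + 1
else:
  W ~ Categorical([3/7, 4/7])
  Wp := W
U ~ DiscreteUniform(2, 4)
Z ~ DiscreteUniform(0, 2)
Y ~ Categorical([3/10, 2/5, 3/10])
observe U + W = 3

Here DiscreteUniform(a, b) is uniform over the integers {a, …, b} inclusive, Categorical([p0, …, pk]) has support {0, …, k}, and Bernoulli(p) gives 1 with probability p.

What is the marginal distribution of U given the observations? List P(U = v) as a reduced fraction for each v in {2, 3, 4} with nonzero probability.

Enumerate traces; 54 have nonzero weight after conditioning:
  (X=0, W=0, U=3, Z=0, Y=0) weight 2/315
  (X=0, W=0, U=3, Z=0, Y=1) weight 8/945
  (X=0, W=0, U=3, Z=0, Y=2) weight 2/315
  (X=0, W=0, U=3, Z=1, Y=0) weight 2/315
  (X=0, W=0, U=3, Z=1, Y=1) weight 8/945
  (X=0, W=0, U=3, Z=1, Y=2) weight 2/315
  (X=0, W=0, U=3, Z=2, Y=0) weight 2/315
  (X=0, W=0, U=3, Z=2, Y=1) weight 8/945
  (X=0, W=1, U=2, Z=0, Y=0) weight 8/945
  … 45 more
Group by U:
  weight(U=2) = 71/378
  weight(U=3) = 55/378
Total weight = 71/378 + 55/378 = 1/3
P(U=2 | obs) = 71/378 / 1/3 = 71/126
P(U=3 | obs) = 55/378 / 1/3 = 55/126

P(U=2) = 71/126, P(U=3) = 55/126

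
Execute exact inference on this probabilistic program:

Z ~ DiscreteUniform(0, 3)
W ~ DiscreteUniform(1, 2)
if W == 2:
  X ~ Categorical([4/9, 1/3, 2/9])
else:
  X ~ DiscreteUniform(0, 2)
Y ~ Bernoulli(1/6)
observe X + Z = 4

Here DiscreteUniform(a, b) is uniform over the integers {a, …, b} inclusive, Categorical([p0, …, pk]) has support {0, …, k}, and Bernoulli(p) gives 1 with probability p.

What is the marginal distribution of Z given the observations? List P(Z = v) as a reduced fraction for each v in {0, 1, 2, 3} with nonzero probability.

P(Z=2) = 5/11, P(Z=3) = 6/11

Enumerate traces; 8 have nonzero weight after conditioning:
  (Z=2, W=1, X=2, Y=0) weight 5/144
  (Z=2, W=1, X=2, Y=1) weight 1/144
  (Z=2, W=2, X=2, Y=0) weight 5/216
  (Z=2, W=2, X=2, Y=1) weight 1/216
  (Z=3, W=1, X=1, Y=0) weight 5/144
  (Z=3, W=1, X=1, Y=1) weight 1/144
  (Z=3, W=2, X=1, Y=0) weight 5/144
  (Z=3, W=2, X=1, Y=1) weight 1/144
Group by Z:
  weight(Z=2) = 5/72
  weight(Z=3) = 1/12
Total weight = 5/72 + 1/12 = 11/72
P(Z=2 | obs) = 5/72 / 11/72 = 5/11
P(Z=3 | obs) = 1/12 / 11/72 = 6/11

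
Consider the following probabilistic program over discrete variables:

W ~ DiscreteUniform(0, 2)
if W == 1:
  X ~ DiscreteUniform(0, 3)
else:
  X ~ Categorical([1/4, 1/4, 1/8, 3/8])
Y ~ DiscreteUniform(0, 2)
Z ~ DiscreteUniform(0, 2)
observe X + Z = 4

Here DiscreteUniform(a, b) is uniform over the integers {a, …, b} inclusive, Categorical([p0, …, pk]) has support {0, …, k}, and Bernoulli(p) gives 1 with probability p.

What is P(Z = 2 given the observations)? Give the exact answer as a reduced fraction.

Enumerate traces; 18 have nonzero weight after conditioning:
  (W=0, X=2, Y=0, Z=2) weight 1/216
  (W=0, X=2, Y=1, Z=2) weight 1/216
  (W=0, X=2, Y=2, Z=2) weight 1/216
  (W=0, X=3, Y=0, Z=1) weight 1/72
  (W=0, X=3, Y=1, Z=1) weight 1/72
  (W=0, X=3, Y=2, Z=1) weight 1/72
  (W=1, X=2, Y=0, Z=2) weight 1/108
  (W=1, X=2, Y=1, Z=2) weight 1/108
  … 10 more
Group by Z:
  weight(Z=1) = 1/9
  weight(Z=2) = 1/18
Total weight = 1/9 + 1/18 = 1/6
P(Z=1 | obs) = 1/9 / 1/6 = 2/3
P(Z=2 | obs) = 1/18 / 1/6 = 1/3

P(Z = 2 | obs) = 1/3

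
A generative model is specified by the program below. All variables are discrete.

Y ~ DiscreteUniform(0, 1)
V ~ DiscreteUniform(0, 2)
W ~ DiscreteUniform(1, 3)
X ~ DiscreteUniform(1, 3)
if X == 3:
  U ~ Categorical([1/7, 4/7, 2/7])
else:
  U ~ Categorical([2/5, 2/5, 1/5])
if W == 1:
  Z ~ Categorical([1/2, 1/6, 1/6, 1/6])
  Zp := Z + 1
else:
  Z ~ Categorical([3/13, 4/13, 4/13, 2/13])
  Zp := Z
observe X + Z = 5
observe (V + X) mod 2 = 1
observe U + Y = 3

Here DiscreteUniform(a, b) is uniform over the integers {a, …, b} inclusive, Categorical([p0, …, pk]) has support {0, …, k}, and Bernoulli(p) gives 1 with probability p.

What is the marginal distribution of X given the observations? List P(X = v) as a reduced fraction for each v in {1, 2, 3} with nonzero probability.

Enumerate traces; 9 have nonzero weight after conditioning:
  (Y=1, V=0, W=1, X=3, U=2, Z=2) weight 1/1134
  (Y=1, V=0, W=2, X=3, U=2, Z=2) weight 4/2457
  (Y=1, V=0, W=3, X=3, U=2, Z=2) weight 4/2457
  (Y=1, V=1, W=1, X=2, U=2, Z=3) weight 1/1620
  (Y=1, V=1, W=2, X=2, U=2, Z=3) weight 1/1755
  (Y=1, V=1, W=3, X=2, U=2, Z=3) weight 1/1755
  (Y=1, V=2, W=1, X=3, U=2, Z=2) weight 1/1134
  (Y=1, V=2, W=2, X=3, U=2, Z=2) weight 4/2457
  … 1 more
Group by X:
  weight(X=2) = 37/21060
  weight(X=3) = 61/7371
Total weight = 37/21060 + 61/7371 = 493/49140
P(X=2 | obs) = 37/21060 / 493/49140 = 259/1479
P(X=3 | obs) = 61/7371 / 493/49140 = 1220/1479

P(X=2) = 259/1479, P(X=3) = 1220/1479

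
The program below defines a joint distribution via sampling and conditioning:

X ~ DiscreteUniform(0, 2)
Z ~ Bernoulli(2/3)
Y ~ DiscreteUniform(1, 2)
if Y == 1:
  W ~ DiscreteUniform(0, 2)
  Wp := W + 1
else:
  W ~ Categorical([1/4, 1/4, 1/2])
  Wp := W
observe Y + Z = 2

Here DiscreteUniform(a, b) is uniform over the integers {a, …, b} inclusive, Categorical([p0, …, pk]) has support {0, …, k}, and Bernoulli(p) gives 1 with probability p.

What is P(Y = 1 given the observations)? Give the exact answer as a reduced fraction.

Enumerate traces; 18 have nonzero weight after conditioning:
  (X=0, Z=0, Y=2, W=0) weight 1/72
  (X=0, Z=0, Y=2, W=1) weight 1/72
  (X=0, Z=0, Y=2, W=2) weight 1/36
  (X=0, Z=1, Y=1, W=0) weight 1/27
  (X=0, Z=1, Y=1, W=1) weight 1/27
  (X=0, Z=1, Y=1, W=2) weight 1/27
  (X=1, Z=0, Y=2, W=0) weight 1/72
  (X=1, Z=0, Y=2, W=1) weight 1/72
  … 10 more
Group by Y:
  weight(Y=1) = 1/3
  weight(Y=2) = 1/6
Total weight = 1/3 + 1/6 = 1/2
P(Y=1 | obs) = 1/3 / 1/2 = 2/3
P(Y=2 | obs) = 1/6 / 1/2 = 1/3

P(Y = 1 | obs) = 2/3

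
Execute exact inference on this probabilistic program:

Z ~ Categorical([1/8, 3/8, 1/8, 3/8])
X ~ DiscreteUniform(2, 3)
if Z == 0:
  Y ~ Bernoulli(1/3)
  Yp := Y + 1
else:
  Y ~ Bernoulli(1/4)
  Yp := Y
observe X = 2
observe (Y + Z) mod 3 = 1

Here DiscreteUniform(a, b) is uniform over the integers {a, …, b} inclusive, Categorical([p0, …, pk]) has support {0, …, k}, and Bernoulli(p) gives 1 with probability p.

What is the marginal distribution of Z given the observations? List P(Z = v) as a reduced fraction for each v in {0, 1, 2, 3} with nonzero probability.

P(Z=0) = 1/10, P(Z=1) = 27/40, P(Z=3) = 9/40

Enumerate traces; 3 have nonzero weight after conditioning:
  (Z=0, X=2, Y=1) weight 1/48
  (Z=1, X=2, Y=0) weight 9/64
  (Z=3, X=2, Y=1) weight 3/64
Group by Z:
  weight(Z=0) = 1/48
  weight(Z=1) = 9/64
  weight(Z=3) = 3/64
Total weight = 1/48 + 9/64 + 3/64 = 5/24
P(Z=0 | obs) = 1/48 / 5/24 = 1/10
P(Z=1 | obs) = 9/64 / 5/24 = 27/40
P(Z=3 | obs) = 3/64 / 5/24 = 9/40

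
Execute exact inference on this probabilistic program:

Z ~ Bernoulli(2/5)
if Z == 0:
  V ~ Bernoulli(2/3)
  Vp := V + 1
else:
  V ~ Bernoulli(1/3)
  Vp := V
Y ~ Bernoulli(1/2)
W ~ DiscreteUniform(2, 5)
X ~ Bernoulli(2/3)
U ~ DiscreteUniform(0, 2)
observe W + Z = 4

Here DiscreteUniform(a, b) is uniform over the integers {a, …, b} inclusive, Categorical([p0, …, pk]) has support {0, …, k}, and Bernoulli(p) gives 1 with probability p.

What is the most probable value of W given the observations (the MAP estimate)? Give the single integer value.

argmax_v P(W = v | obs) = 4

Enumerate traces; 48 have nonzero weight after conditioning:
  (Z=0, V=0, Y=0, W=4, X=0, U=0) weight 1/360
  (Z=0, V=0, Y=0, W=4, X=0, U=1) weight 1/360
  (Z=0, V=0, Y=0, W=4, X=0, U=2) weight 1/360
  (Z=0, V=0, Y=0, W=4, X=1, U=0) weight 1/180
  (Z=0, V=0, Y=0, W=4, X=1, U=1) weight 1/180
  (Z=0, V=0, Y=0, W=4, X=1, U=2) weight 1/180
  (Z=0, V=0, Y=1, W=4, X=0, U=0) weight 1/360
  (Z=0, V=0, Y=1, W=4, X=0, U=1) weight 1/360
  (Z=1, V=0, Y=0, W=3, X=0, U=0) weight 1/270
  … 39 more
Group by W:
  weight(W=3) = 1/10
  weight(W=4) = 3/20
Total weight = 1/10 + 3/20 = 1/4
P(W=3 | obs) = 1/10 / 1/4 = 2/5
P(W=4 | obs) = 3/20 / 1/4 = 3/5
argmax = 4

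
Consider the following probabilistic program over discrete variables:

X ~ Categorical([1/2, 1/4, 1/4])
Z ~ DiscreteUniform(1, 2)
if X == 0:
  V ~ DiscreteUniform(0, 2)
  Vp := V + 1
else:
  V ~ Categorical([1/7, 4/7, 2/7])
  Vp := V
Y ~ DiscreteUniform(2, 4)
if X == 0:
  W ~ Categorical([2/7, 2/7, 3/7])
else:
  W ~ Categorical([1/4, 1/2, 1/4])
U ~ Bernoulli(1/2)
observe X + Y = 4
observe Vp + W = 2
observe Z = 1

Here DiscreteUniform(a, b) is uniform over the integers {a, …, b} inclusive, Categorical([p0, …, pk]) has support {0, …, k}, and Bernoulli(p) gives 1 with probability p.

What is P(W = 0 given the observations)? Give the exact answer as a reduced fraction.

Enumerate traces; 16 have nonzero weight after conditioning:
  (X=0, Z=1, V=0, Y=4, W=1, U=0) weight 1/252
  (X=0, Z=1, V=0, Y=4, W=1, U=1) weight 1/252
  (X=0, Z=1, V=1, Y=4, W=0, U=0) weight 1/252
  (X=0, Z=1, V=1, Y=4, W=0, U=1) weight 1/252
  (X=1, Z=1, V=0, Y=3, W=2, U=0) weight 1/1344
  (X=1, Z=1, V=0, Y=3, W=2, U=1) weight 1/1344
  (X=1, Z=1, V=1, Y=3, W=1, U=0) weight 1/168
  (X=1, Z=1, V=1, Y=3, W=1, U=1) weight 1/168
  … 8 more
Group by W:
  weight(W=0) = 1/72
  weight(W=1) = 2/63
  weight(W=2) = 1/336
Total weight = 1/72 + 2/63 + 1/336 = 7/144
P(W=0 | obs) = 1/72 / 7/144 = 2/7
P(W=1 | obs) = 2/63 / 7/144 = 32/49
P(W=2 | obs) = 1/336 / 7/144 = 3/49

P(W = 0 | obs) = 2/7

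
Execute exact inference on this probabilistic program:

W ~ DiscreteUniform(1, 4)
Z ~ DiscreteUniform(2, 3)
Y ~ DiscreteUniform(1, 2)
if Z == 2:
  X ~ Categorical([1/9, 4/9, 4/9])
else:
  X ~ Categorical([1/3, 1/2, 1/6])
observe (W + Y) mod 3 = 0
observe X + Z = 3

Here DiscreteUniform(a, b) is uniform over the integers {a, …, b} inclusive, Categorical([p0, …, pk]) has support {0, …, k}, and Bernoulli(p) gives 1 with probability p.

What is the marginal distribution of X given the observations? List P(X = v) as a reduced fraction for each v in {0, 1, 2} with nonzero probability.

P(X=0) = 3/7, P(X=1) = 4/7

Enumerate traces; 6 have nonzero weight after conditioning:
  (W=1, Z=2, Y=2, X=1) weight 1/36
  (W=1, Z=3, Y=2, X=0) weight 1/48
  (W=2, Z=2, Y=1, X=1) weight 1/36
  (W=2, Z=3, Y=1, X=0) weight 1/48
  (W=4, Z=2, Y=2, X=1) weight 1/36
  (W=4, Z=3, Y=2, X=0) weight 1/48
Group by X:
  weight(X=0) = 1/16
  weight(X=1) = 1/12
Total weight = 1/16 + 1/12 = 7/48
P(X=0 | obs) = 1/16 / 7/48 = 3/7
P(X=1 | obs) = 1/12 / 7/48 = 4/7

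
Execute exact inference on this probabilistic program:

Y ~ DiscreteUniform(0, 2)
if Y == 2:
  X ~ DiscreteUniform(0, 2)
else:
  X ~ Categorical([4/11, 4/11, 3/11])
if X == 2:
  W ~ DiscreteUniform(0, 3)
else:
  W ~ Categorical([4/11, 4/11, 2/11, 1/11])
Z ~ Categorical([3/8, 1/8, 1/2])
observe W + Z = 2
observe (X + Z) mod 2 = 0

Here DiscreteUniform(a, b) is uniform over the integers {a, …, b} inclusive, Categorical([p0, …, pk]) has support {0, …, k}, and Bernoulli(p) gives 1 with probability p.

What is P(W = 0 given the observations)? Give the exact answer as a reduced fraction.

Enumerate traces; 15 have nonzero weight after conditioning:
  (Y=0, X=0, W=0, Z=2) weight 8/363
  (Y=0, X=0, W=2, Z=0) weight 1/121
  (Y=0, X=1, W=1, Z=1) weight 2/363
  (Y=0, X=2, W=0, Z=2) weight 1/88
  (Y=0, X=2, W=2, Z=0) weight 3/352
  (Y=1, X=0, W=0, Z=2) weight 8/363
  (Y=1, X=0, W=2, Z=0) weight 1/121
  (Y=1, X=1, W=1, Z=1) weight 2/363
  … 7 more
Group by W:
  weight(W=0) = 293/2904
  weight(W=1) = 35/2178
  weight(W=2) = 599/11616
Total weight = 293/2904 + 35/2178 + 599/11616 = 5873/34848
P(W=0 | obs) = 293/2904 / 5873/34848 = 3516/5873
P(W=1 | obs) = 35/2178 / 5873/34848 = 80/839
P(W=2 | obs) = 599/11616 / 5873/34848 = 1797/5873

P(W = 0 | obs) = 3516/5873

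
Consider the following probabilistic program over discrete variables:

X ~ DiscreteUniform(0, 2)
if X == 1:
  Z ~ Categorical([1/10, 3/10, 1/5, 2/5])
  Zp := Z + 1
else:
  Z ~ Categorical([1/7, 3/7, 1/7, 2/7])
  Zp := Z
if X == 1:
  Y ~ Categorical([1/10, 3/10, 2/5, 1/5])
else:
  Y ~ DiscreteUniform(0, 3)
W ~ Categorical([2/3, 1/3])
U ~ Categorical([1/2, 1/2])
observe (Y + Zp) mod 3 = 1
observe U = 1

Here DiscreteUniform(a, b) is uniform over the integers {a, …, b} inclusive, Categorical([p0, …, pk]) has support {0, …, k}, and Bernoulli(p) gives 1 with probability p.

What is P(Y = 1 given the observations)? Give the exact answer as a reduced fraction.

P(Y = 1 | obs) = 192/731

Enumerate traces; 32 have nonzero weight after conditioning:
  (X=0, Z=0, Y=1, W=0, U=1) weight 1/252
  (X=0, Z=0, Y=1, W=1, U=1) weight 1/504
  (X=0, Z=1, Y=0, W=0, U=1) weight 1/84
  (X=0, Z=1, Y=0, W=1, U=1) weight 1/168
  (X=0, Z=1, Y=3, W=0, U=1) weight 1/84
  (X=0, Z=1, Y=3, W=1, U=1) weight 1/168
  (X=0, Z=2, Y=2, W=0, U=1) weight 1/252
  (X=0, Z=2, Y=2, W=1, U=1) weight 1/504
  … 24 more
Group by Y:
  weight(Y=0) = 37/840
  weight(Y=1) = 8/175
  weight(Y=2) = 67/2100
  weight(Y=3) = 11/210
Total weight = 37/840 + 8/175 + 67/2100 + 11/210 = 731/4200
P(Y=0 | obs) = 37/840 / 731/4200 = 185/731
P(Y=1 | obs) = 8/175 / 731/4200 = 192/731
P(Y=2 | obs) = 67/2100 / 731/4200 = 134/731
P(Y=3 | obs) = 11/210 / 731/4200 = 220/731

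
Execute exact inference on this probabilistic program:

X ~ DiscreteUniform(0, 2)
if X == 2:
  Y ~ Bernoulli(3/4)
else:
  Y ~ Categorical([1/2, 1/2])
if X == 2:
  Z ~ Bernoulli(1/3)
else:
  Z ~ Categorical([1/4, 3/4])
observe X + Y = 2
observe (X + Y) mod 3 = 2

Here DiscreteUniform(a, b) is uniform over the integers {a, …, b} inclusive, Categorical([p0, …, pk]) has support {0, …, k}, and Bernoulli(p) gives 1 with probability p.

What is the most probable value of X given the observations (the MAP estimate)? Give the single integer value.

argmax_v P(X = v | obs) = 1

Enumerate traces; 4 have nonzero weight after conditioning:
  (X=1, Y=1, Z=0) weight 1/24
  (X=1, Y=1, Z=1) weight 1/8
  (X=2, Y=0, Z=0) weight 1/18
  (X=2, Y=0, Z=1) weight 1/36
Group by X:
  weight(X=1) = 1/6
  weight(X=2) = 1/12
Total weight = 1/6 + 1/12 = 1/4
P(X=1 | obs) = 1/6 / 1/4 = 2/3
P(X=2 | obs) = 1/12 / 1/4 = 1/3
argmax = 1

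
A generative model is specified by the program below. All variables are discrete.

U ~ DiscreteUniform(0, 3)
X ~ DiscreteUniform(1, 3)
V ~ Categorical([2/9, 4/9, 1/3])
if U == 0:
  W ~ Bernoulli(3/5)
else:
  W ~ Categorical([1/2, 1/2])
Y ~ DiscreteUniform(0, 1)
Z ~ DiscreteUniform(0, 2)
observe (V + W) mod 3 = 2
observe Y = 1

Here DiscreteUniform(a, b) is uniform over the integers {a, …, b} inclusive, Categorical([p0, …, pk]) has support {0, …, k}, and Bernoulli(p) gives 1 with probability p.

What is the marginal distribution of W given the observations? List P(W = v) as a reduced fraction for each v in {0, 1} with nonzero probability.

Enumerate traces; 72 have nonzero weight after conditioning:
  (U=0, X=1, V=1, W=1, Y=1, Z=0) weight 1/270
  (U=0, X=1, V=1, W=1, Y=1, Z=1) weight 1/270
  (U=0, X=1, V=1, W=1, Y=1, Z=2) weight 1/270
  (U=0, X=1, V=2, W=0, Y=1, Z=0) weight 1/540
  (U=0, X=1, V=2, W=0, Y=1, Z=1) weight 1/540
  (U=0, X=1, V=2, W=0, Y=1, Z=2) weight 1/540
  (U=0, X=2, V=1, W=1, Y=1, Z=0) weight 1/270
  (U=0, X=2, V=1, W=1, Y=1, Z=1) weight 1/270
  … 64 more
Group by W:
  weight(W=0) = 19/240
  weight(W=1) = 7/60
Total weight = 19/240 + 7/60 = 47/240
P(W=0 | obs) = 19/240 / 47/240 = 19/47
P(W=1 | obs) = 7/60 / 47/240 = 28/47

P(W=0) = 19/47, P(W=1) = 28/47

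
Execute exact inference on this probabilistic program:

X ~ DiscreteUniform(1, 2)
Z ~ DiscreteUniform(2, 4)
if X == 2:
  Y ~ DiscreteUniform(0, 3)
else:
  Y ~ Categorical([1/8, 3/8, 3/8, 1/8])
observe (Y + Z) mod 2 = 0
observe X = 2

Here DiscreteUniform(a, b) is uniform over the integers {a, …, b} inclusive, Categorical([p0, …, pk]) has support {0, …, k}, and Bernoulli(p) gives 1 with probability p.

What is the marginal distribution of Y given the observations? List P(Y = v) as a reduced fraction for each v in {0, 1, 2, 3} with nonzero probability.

P(Y=0) = 1/3, P(Y=1) = 1/6, P(Y=2) = 1/3, P(Y=3) = 1/6

Enumerate traces; 6 have nonzero weight after conditioning:
  (X=2, Z=2, Y=0) weight 1/24
  (X=2, Z=2, Y=2) weight 1/24
  (X=2, Z=3, Y=1) weight 1/24
  (X=2, Z=3, Y=3) weight 1/24
  (X=2, Z=4, Y=0) weight 1/24
  (X=2, Z=4, Y=2) weight 1/24
Group by Y:
  weight(Y=0) = 1/12
  weight(Y=1) = 1/24
  weight(Y=2) = 1/12
  weight(Y=3) = 1/24
Total weight = 1/12 + 1/24 + 1/12 + 1/24 = 1/4
P(Y=0 | obs) = 1/12 / 1/4 = 1/3
P(Y=1 | obs) = 1/24 / 1/4 = 1/6
P(Y=2 | obs) = 1/12 / 1/4 = 1/3
P(Y=3 | obs) = 1/24 / 1/4 = 1/6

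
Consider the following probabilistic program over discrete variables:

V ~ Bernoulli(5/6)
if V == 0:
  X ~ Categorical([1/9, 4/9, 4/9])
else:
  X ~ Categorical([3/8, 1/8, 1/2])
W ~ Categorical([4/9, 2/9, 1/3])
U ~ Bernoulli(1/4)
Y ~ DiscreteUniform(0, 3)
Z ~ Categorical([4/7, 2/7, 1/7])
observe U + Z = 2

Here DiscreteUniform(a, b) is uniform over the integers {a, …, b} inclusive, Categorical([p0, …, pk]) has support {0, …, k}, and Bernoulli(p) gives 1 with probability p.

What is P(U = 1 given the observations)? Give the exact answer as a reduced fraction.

Enumerate traces; 144 have nonzero weight after conditioning:
  (V=0, X=0, W=0, U=0, Y=0, Z=2) weight 1/4536
  (V=0, X=0, W=0, U=0, Y=1, Z=2) weight 1/4536
  (V=0, X=0, W=0, U=0, Y=2, Z=2) weight 1/4536
  (V=0, X=0, W=0, U=0, Y=3, Z=2) weight 1/4536
  (V=0, X=0, W=0, U=1, Y=0, Z=1) weight 1/6804
  (V=0, X=0, W=0, U=1, Y=1, Z=1) weight 1/6804
  (V=0, X=0, W=0, U=1, Y=2, Z=1) weight 1/6804
  (V=0, X=0, W=0, U=1, Y=3, Z=1) weight 1/6804
  … 136 more
Group by U:
  weight(U=0) = 3/28
  weight(U=1) = 1/14
Total weight = 3/28 + 1/14 = 5/28
P(U=0 | obs) = 3/28 / 5/28 = 3/5
P(U=1 | obs) = 1/14 / 5/28 = 2/5

P(U = 1 | obs) = 2/5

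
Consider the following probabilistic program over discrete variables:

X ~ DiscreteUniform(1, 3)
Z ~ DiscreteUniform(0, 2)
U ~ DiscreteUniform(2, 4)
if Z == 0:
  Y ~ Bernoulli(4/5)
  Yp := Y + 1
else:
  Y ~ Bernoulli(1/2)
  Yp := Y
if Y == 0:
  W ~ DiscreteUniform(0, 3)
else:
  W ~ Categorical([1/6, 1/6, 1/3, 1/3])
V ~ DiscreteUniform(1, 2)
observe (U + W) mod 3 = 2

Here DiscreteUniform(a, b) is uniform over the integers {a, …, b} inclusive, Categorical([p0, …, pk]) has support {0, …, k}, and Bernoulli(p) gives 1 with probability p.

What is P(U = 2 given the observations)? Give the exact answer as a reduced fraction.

Enumerate traces; 144 have nonzero weight after conditioning:
  (X=1, Z=0, U=2, Y=0, W=0, V=1) weight 1/1080
  (X=1, Z=0, U=2, Y=0, W=0, V=2) weight 1/1080
  (X=1, Z=0, U=2, Y=0, W=3, V=1) weight 1/1080
  (X=1, Z=0, U=2, Y=0, W=3, V=2) weight 1/1080
  (X=1, Z=0, U=2, Y=1, W=0, V=1) weight 1/405
  (X=1, Z=0, U=2, Y=1, W=0, V=2) weight 1/405
  (X=1, Z=0, U=2, Y=1, W=3, V=1) weight 2/405
  (X=1, Z=0, U=2, Y=1, W=3, V=2) weight 2/405
  (X=1, Z=0, U=3, Y=0, W=2, V=1) weight 1/1080
  (X=1, Z=0, U=4, Y=0, W=1, V=1) weight 1/1080
  … 134 more
Group by U:
  weight(U=2) = 1/6
  weight(U=3) = 1/10
  weight(U=4) = 1/15
Total weight = 1/6 + 1/10 + 1/15 = 1/3
P(U=2 | obs) = 1/6 / 1/3 = 1/2
P(U=3 | obs) = 1/10 / 1/3 = 3/10
P(U=4 | obs) = 1/15 / 1/3 = 1/5

P(U = 2 | obs) = 1/2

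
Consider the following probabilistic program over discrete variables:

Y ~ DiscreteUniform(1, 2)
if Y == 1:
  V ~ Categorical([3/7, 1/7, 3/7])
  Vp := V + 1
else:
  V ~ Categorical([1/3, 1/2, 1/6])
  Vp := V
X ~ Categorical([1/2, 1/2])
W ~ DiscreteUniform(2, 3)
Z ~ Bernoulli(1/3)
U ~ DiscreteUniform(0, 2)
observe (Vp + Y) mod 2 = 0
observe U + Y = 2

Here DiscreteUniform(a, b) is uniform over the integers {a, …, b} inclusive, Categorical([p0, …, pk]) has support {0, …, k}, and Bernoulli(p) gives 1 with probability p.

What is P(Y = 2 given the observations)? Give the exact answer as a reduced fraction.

Enumerate traces; 32 have nonzero weight after conditioning:
  (Y=1, V=0, X=0, W=2, Z=0, U=1) weight 1/84
  (Y=1, V=0, X=0, W=2, Z=1, U=1) weight 1/168
  (Y=1, V=0, X=0, W=3, Z=0, U=1) weight 1/84
  (Y=1, V=0, X=0, W=3, Z=1, U=1) weight 1/168
  (Y=1, V=0, X=1, W=2, Z=0, U=1) weight 1/84
  (Y=1, V=0, X=1, W=2, Z=1, U=1) weight 1/168
  (Y=1, V=0, X=1, W=3, Z=0, U=1) weight 1/84
  (Y=1, V=0, X=1, W=3, Z=1, U=1) weight 1/168
  (Y=2, V=0, X=0, W=2, Z=0, U=0) weight 1/108
  … 23 more
Group by Y:
  weight(Y=1) = 1/7
  weight(Y=2) = 1/12
Total weight = 1/7 + 1/12 = 19/84
P(Y=1 | obs) = 1/7 / 19/84 = 12/19
P(Y=2 | obs) = 1/12 / 19/84 = 7/19

P(Y = 2 | obs) = 7/19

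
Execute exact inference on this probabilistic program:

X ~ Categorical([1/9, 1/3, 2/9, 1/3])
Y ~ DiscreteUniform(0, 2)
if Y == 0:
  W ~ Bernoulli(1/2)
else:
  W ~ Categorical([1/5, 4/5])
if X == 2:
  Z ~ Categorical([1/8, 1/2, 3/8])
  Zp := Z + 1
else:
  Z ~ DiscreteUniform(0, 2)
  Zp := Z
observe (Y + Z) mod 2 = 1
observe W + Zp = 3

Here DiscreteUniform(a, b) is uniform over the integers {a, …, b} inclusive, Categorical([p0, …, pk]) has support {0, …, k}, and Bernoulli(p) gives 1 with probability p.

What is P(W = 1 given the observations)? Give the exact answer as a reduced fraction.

P(W = 1 | obs) = 190/199

Enumerate traces; 6 have nonzero weight after conditioning:
  (X=0, Y=1, W=1, Z=2) weight 4/405
  (X=1, Y=1, W=1, Z=2) weight 4/135
  (X=2, Y=0, W=1, Z=1) weight 1/54
  (X=2, Y=1, W=0, Z=2) weight 1/180
  (X=2, Y=2, W=1, Z=1) weight 4/135
  (X=3, Y=1, W=1, Z=2) weight 4/135
Group by W:
  weight(W=0) = 1/180
  weight(W=1) = 19/162
Total weight = 1/180 + 19/162 = 199/1620
P(W=0 | obs) = 1/180 / 199/1620 = 9/199
P(W=1 | obs) = 19/162 / 199/1620 = 190/199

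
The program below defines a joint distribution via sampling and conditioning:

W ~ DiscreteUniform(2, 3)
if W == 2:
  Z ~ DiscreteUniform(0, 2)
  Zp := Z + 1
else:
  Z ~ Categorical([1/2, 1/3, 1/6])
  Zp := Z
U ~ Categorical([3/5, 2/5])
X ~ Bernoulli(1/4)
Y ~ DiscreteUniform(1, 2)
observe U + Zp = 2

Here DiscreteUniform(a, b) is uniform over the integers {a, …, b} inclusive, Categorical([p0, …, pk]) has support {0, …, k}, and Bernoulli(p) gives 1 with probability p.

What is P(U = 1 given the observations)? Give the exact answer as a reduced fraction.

Enumerate traces; 16 have nonzero weight after conditioning:
  (W=2, Z=0, U=1, X=0, Y=1) weight 1/40
  (W=2, Z=0, U=1, X=0, Y=2) weight 1/40
  (W=2, Z=0, U=1, X=1, Y=1) weight 1/120
  (W=2, Z=0, U=1, X=1, Y=2) weight 1/120
  (W=2, Z=1, U=0, X=0, Y=1) weight 3/80
  (W=2, Z=1, U=0, X=0, Y=2) weight 3/80
  (W=2, Z=1, U=0, X=1, Y=1) weight 1/80
  (W=2, Z=1, U=0, X=1, Y=2) weight 1/80
  … 8 more
Group by U:
  weight(U=0) = 3/20
  weight(U=1) = 2/15
Total weight = 3/20 + 2/15 = 17/60
P(U=0 | obs) = 3/20 / 17/60 = 9/17
P(U=1 | obs) = 2/15 / 17/60 = 8/17

P(U = 1 | obs) = 8/17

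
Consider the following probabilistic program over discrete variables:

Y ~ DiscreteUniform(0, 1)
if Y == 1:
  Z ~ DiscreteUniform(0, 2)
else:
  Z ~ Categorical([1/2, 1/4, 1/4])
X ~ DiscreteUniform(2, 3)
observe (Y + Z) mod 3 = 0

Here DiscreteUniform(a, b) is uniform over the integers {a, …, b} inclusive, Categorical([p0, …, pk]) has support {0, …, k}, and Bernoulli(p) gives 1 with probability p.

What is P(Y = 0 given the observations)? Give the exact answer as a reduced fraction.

P(Y = 0 | obs) = 3/5

Enumerate traces; 4 have nonzero weight after conditioning:
  (Y=0, Z=0, X=2) weight 1/8
  (Y=0, Z=0, X=3) weight 1/8
  (Y=1, Z=2, X=2) weight 1/12
  (Y=1, Z=2, X=3) weight 1/12
Group by Y:
  weight(Y=0) = 1/4
  weight(Y=1) = 1/6
Total weight = 1/4 + 1/6 = 5/12
P(Y=0 | obs) = 1/4 / 5/12 = 3/5
P(Y=1 | obs) = 1/6 / 5/12 = 2/5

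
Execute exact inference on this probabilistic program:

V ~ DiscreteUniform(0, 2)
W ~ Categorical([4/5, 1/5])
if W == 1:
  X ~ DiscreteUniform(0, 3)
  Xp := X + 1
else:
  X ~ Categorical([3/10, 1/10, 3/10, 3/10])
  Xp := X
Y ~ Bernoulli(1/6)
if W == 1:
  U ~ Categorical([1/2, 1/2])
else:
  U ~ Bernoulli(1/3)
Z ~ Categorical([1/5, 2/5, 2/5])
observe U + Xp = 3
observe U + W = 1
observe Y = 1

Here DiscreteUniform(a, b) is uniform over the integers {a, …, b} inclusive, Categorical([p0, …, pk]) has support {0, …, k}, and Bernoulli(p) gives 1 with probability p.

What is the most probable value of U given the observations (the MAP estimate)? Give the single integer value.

argmax_v P(U = v | obs) = 1

Enumerate traces; 18 have nonzero weight after conditioning:
  (V=0, W=0, X=2, Y=1, U=1, Z=0) weight 1/1125
  (V=0, W=0, X=2, Y=1, U=1, Z=1) weight 2/1125
  (V=0, W=0, X=2, Y=1, U=1, Z=2) weight 2/1125
  (V=0, W=1, X=2, Y=1, U=0, Z=0) weight 1/3600
  (V=0, W=1, X=2, Y=1, U=0, Z=1) weight 1/1800
  (V=0, W=1, X=2, Y=1, U=0, Z=2) weight 1/1800
  (V=1, W=0, X=2, Y=1, U=1, Z=0) weight 1/1125
  (V=1, W=0, X=2, Y=1, U=1, Z=1) weight 2/1125
  … 10 more
Group by U:
  weight(U=0) = 1/240
  weight(U=1) = 1/75
Total weight = 1/240 + 1/75 = 7/400
P(U=0 | obs) = 1/240 / 7/400 = 5/21
P(U=1 | obs) = 1/75 / 7/400 = 16/21
argmax = 1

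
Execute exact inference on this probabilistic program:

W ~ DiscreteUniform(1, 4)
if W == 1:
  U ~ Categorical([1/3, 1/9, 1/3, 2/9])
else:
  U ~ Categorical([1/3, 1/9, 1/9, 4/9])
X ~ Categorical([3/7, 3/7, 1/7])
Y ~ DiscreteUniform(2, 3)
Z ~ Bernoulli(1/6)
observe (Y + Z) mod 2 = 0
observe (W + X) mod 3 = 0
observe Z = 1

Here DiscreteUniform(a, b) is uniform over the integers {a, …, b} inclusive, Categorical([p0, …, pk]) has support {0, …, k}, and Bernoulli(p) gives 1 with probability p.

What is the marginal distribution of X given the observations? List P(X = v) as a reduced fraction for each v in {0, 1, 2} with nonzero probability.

Enumerate traces; 16 have nonzero weight after conditioning:
  (W=1, U=0, X=2, Y=3, Z=1) weight 1/1008
  (W=1, U=1, X=2, Y=3, Z=1) weight 1/3024
  (W=1, U=2, X=2, Y=3, Z=1) weight 1/1008
  (W=1, U=3, X=2, Y=3, Z=1) weight 1/1512
  (W=2, U=0, X=1, Y=3, Z=1) weight 1/336
  (W=2, U=1, X=1, Y=3, Z=1) weight 1/1008
  (W=2, U=2, X=1, Y=3, Z=1) weight 1/1008
  (W=2, U=3, X=1, Y=3, Z=1) weight 1/252
  (W=3, U=0, X=0, Y=3, Z=1) weight 1/336
  … 7 more
Group by X:
  weight(X=0) = 1/112
  weight(X=1) = 1/112
  weight(X=2) = 1/168
Total weight = 1/112 + 1/112 + 1/168 = 1/42
P(X=0 | obs) = 1/112 / 1/42 = 3/8
P(X=1 | obs) = 1/112 / 1/42 = 3/8
P(X=2 | obs) = 1/168 / 1/42 = 1/4

P(X=0) = 3/8, P(X=1) = 3/8, P(X=2) = 1/4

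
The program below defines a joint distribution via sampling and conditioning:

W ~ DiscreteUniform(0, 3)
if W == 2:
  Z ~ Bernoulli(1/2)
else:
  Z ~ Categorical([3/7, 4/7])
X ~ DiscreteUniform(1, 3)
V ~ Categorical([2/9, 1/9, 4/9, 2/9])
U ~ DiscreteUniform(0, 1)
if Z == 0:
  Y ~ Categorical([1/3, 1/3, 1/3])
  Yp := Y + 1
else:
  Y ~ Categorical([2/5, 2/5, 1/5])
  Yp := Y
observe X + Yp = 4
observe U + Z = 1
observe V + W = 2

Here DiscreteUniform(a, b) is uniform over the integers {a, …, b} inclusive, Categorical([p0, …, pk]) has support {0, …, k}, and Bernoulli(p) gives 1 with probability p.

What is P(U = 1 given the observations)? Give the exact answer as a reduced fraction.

Enumerate traces; 15 have nonzero weight after conditioning:
  (W=0, Z=0, X=1, V=2, U=1, Y=2) weight 1/378
  (W=0, Z=0, X=2, V=2, U=1, Y=1) weight 1/378
  (W=0, Z=0, X=3, V=2, U=1, Y=0) weight 1/378
  (W=0, Z=1, X=2, V=2, U=0, Y=2) weight 2/945
  (W=0, Z=1, X=3, V=2, U=0, Y=1) weight 4/945
  (W=1, Z=0, X=1, V=1, U=1, Y=2) weight 1/1512
  (W=1, Z=0, X=2, V=1, U=1, Y=1) weight 1/1512
  (W=1, Z=0, X=3, V=1, U=1, Y=0) weight 1/1512
  … 7 more
Group by U:
  weight(U=0) = 3/280
  weight(U=1) = 11/756
Total weight = 3/280 + 11/756 = 191/7560
P(U=0 | obs) = 3/280 / 191/7560 = 81/191
P(U=1 | obs) = 11/756 / 191/7560 = 110/191

P(U = 1 | obs) = 110/191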